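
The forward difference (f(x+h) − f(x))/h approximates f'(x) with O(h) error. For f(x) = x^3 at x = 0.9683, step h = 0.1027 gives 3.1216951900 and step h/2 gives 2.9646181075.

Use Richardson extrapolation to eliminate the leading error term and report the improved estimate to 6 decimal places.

The method has order 1: 2^1 = 2.
2*2.9646181075 = 5.9292362150; 5.9292362150 − 3.1216951900 = 2.8075410250
Divide by 2^1 − 1 = 1.
Extrapolated: 2.8075410250 / 1 = 2.8075410250

2.807541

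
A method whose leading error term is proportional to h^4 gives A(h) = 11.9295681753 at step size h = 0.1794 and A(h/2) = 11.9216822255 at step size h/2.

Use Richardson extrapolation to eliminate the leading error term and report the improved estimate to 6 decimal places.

With r = 4 the leading error scales as h^4, so the weight is 2^4 = 16.
A(h/2) − A(h) = 11.9216822255 − 11.9295681753 = -0.0078859498
Divide by 2^4 − 1 = 15: (-0.0078859498)/15 = -0.0005257300
R = 11.9216822255 − 0.0005257300 = 11.9211564955
Shift from A(h/2): −0.0005257300.

11.921156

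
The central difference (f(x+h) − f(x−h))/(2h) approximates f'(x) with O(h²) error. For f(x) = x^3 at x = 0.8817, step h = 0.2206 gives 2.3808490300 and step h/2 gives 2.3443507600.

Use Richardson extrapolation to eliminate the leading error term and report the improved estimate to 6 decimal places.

Leading term ∝ h^2; use weight 4 = 2^2.
2^2×A(h/2) = 9.3774030400; minus A(h) gives 6.9965540100.
Divide by 2^2 − 1 = 3.
6.9965540100 ÷ 3 = 2.3321846700

2.332185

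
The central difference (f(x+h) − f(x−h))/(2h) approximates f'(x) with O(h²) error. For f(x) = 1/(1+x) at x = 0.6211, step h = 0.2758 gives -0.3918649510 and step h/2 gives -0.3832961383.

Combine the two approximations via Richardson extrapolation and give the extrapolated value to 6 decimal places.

-0.380440

Error is O(h^2); halving h shrinks it by 2^2 = 4.
Top: 4(-0.3832961383) − (-0.3918649510) = -1.1413196022
Denominator 4 − 1 = 3.
R = (-1.1413196022)/3 = -0.3804398674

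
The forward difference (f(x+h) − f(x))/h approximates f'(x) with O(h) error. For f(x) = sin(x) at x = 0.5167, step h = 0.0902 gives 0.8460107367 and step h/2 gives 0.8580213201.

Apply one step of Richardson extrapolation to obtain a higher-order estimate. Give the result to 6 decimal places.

Method order is 1; weight 2^1 = 2.
2*0.8580213201 = 1.7160426402; 1.7160426402 − 0.8460107367 = 0.8700319035
(2*0.8580213201 − 0.8460107367)/(2 − 1) = 0.8700319035

0.870032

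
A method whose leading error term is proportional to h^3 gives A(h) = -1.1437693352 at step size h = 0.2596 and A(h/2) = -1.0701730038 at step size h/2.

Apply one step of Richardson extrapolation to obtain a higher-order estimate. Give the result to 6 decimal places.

r = 3, so 2^r = 8.
8 × (-1.0701730038) = -8.5613840304; subtract (-1.1437693352) → -7.4176146952
(-7.4176146952) ÷ 7 = -1.0596592422

-1.059659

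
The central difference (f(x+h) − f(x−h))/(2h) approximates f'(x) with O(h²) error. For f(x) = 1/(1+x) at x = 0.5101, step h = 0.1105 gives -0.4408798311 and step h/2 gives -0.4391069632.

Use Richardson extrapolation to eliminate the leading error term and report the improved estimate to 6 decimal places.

-0.438516

Method order is 2; weight 2^2 = 4.
Top: 4(-0.4391069632) − (-0.4408798311) = -1.3155480217
Divide by 2^2 − 1 = 3.
R = (-1.3155480217)/3 = -0.4385160072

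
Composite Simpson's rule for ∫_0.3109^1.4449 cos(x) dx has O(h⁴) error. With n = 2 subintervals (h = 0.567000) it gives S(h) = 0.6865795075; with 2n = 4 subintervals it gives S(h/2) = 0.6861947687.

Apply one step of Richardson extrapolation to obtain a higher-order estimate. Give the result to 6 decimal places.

0.686169

r = 4: numerator weight 16, denominator 15.
16*0.6861947687 = 10.9791162992; subtract 0.6865795075 → 10.2925367917
R = 10.2925367917/15 = 0.6861691194
Correction |R − A(h/2)| = 2.565e-05; gap |A(h/2) − A(h)| = 3.847e-04.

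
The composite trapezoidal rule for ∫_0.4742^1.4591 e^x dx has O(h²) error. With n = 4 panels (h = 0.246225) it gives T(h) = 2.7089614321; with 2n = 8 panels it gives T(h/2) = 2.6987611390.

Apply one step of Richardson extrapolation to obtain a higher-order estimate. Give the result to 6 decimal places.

2.695361

Order 2 gives 2^r = 4 and 2^r − 1 = 3.
Weighted: 10.7950445560 − 2.7089614321 = 8.0860831239
Divide by 2^2 − 1 = 3.
Extrapolated: 8.0860831239 / 3 = 2.6953610413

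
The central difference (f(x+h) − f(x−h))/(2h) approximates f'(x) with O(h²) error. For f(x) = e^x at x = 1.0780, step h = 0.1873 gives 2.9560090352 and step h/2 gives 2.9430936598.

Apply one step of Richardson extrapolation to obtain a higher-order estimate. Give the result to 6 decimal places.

r = 2: numerator weight 4, denominator 3.
4·2.9430936598 = 11.7723746392; 11.7723746392 − 2.9560090352 = 8.8163656040
8.8163656040 ÷ 3 = 2.9387885347
Gap between inputs: 1.292e-02; correction applied: −0.0043051251.

2.938789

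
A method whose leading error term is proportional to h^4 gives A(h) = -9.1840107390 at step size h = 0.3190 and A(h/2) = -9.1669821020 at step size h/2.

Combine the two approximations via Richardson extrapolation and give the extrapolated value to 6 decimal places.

With r = 4 the leading error scales as h^4, so the weight is 2^4 = 16.
16×(-9.1669821020) = -146.6717136320; subtract (-9.1840107390) → -137.4877028930
Denominator 16 − 1 = 15.
(-137.4877028930) ÷ 15 = -9.1658468595
Correction |R − A(h/2)| = 1.135e-03; gap |A(h/2) − A(h)| = 1.703e-02.

-9.165847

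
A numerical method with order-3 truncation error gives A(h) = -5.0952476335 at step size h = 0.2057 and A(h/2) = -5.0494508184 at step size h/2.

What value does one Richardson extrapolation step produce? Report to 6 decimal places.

-5.042908

Method order is 3; weight 2^3 = 8.
Difference of the inputs: -5.0494508184 − (-5.0952476335) = 0.0457968151
Divide by 2^3 − 1 = 7: 0.0457968151/7 = 0.0065424022
R = A(h/2) + (A(h/2) − A(h))/7 = -5.0494508184 + 0.0065424022 = -5.0429084162
Gap between inputs: 4.580e-02; correction applied: +0.0065424022.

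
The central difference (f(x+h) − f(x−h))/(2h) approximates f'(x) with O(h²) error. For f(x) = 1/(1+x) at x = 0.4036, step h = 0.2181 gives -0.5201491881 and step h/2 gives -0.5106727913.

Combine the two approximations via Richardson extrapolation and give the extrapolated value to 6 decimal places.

Leading term ∝ h^2; use weight 4 = 2^2.
Numerator 4×A(h/2) − A(h) = 4×(-0.5106727913) − (-0.5201491881) = -1.5225419771
Extrapolated: (-1.5225419771) / 3 = -0.5075139924
Shift from A(h/2): +0.0031587989.

-0.507514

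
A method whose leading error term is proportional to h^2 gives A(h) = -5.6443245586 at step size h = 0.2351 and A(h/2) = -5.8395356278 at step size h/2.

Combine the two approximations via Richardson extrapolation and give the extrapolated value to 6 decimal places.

Order 2 gives 2^r = 4 and 2^r − 1 = 3.
4×(-5.8395356278) = -23.3581425112; (-23.3581425112) − (-5.6443245586) = -17.7138179526
Divide by 2^2 − 1 = 3.
So the Richardson estimate is -5.9046059842.
Shift from A(h/2): −0.0650703564.

-5.904606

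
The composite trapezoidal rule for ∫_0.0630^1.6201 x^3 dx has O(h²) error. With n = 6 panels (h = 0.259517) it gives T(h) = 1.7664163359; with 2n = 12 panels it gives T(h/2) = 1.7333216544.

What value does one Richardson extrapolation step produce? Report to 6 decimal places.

1.722290

The method has order 2: 2^2 = 4.
Difference of the inputs: 1.7333216544 − 1.7664163359 = -0.0330946815
Correction (A(h/2) − A(h))/(4 − 1) = (-0.0330946815)/3 = -0.0110315605
R = 1.7333216544 − 0.0110315605 = 1.7222900939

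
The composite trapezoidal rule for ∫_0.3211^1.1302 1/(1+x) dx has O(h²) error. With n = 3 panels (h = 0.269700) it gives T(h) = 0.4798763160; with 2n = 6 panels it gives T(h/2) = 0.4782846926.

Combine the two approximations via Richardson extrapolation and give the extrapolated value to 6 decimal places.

Error is O(h^2); halving h shrinks it by 2^2 = 4.
2^2*A(h/2) = 1.9131387704; minus A(h) gives 1.4332624544.
Denominator 4 − 1 = 3.
Result: 0.4777541515

0.477754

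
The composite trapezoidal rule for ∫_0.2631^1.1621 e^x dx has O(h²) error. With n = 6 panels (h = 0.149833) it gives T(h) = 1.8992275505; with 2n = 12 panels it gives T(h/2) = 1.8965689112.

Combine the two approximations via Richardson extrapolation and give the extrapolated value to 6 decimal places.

1.895683

Leading term ∝ h^2; use weight 4 = 2^2.
2^2·A(h/2) = 7.5862756448; minus A(h) gives 5.6870480943.
Divide by 2^2 − 1 = 3.
5.6870480943 ÷ 3 = 1.8956826981
Shift from A(h/2): −0.0008862131.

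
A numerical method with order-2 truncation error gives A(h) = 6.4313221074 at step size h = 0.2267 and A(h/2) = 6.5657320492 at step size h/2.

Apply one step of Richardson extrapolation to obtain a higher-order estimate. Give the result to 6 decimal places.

6.610535

Error is O(h^2); halving h shrinks it by 2^2 = 4.
Weighted: 26.2629281968 − 6.4313221074 = 19.8316060894
R = 19.8316060894/3 = 6.6105353631
Gap between inputs: 1.344e-01; correction applied: +0.0448033139.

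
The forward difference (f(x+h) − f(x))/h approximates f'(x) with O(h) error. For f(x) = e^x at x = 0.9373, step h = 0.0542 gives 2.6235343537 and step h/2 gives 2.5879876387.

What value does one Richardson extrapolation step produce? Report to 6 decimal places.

2.552441

r = 1: numerator weight 2, denominator 1.
2·2.5879876387 − 2.6235343537 = 2.5524409237
Divide by 2^1 − 1 = 1.
Result: 2.5524409237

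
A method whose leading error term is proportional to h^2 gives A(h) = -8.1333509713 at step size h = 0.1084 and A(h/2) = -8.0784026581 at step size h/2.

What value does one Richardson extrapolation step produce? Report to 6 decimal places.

-8.060087

The method has order 2: 2^2 = 4.
4*(-8.0784026581) = -32.3136106324; subtract (-8.1333509713) → -24.1802596611
Denominator 4 − 1 = 3.
So the Richardson estimate is -8.0600865537.
Gap between inputs: 5.495e-02; correction applied: +0.0183161044.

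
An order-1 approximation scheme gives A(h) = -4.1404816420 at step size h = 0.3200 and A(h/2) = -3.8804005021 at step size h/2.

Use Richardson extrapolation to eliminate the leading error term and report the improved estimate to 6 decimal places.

With r = 1 the leading error scales as h^1, so the weight is 2^1 = 2.
Weighted: (-7.7608010042) − (-4.1404816420) = -3.6203193622
Denominator 2 − 1 = 1.
(-3.6203193622) ÷ 1 = -3.6203193622

-3.620319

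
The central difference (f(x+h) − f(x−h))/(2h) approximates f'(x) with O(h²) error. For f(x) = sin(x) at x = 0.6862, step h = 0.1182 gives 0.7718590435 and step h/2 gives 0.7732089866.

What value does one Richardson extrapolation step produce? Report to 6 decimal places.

Method order is 2; weight 2^2 = 4.
Difference of the inputs: 0.7732089866 − 0.7718590435 = 0.0013499431
Correction (A(h/2) − A(h))/(4 − 1) = 0.0013499431/3 = 0.0004499810
R = 0.7732089866 + 0.0004499810 = 0.7736589676
Correction |R − A(h/2)| = 4.500e-04; gap |A(h/2) − A(h)| = 1.350e-03.

0.773659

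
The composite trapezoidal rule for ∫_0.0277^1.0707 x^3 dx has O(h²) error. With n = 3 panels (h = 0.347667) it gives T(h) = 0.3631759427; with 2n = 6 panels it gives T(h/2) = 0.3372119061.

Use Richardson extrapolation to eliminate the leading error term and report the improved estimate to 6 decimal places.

With r = 2 the leading error scales as h^2, so the weight is 2^2 = 4.
2^2×A(h/2) = 1.3488476244; minus A(h) gives 0.9856716817.
0.9856716817 ÷ 3 = 0.3285572272

0.328557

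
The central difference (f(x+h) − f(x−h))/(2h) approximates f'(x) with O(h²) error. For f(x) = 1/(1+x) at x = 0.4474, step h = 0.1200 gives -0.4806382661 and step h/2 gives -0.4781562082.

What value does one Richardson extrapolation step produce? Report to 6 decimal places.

Order 2 gives 2^r = 4 and 2^r − 1 = 3.
Weighted: (-1.9126248328) − (-0.4806382661) = -1.4319865667
(-1.4319865667) ÷ 3 = -0.4773288556
Gap between inputs: 2.482e-03; correction applied: +0.0008273526.

-0.477329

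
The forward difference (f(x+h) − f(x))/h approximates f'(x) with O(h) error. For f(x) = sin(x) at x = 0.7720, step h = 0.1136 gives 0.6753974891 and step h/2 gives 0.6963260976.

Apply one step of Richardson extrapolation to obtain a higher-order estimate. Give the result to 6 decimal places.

0.717255

r = 1, so 2^r = 2.
Weighted: 1.3926521952 − 0.6753974891 = 0.7172547061
Denominator 2 − 1 = 1.
Extrapolated: 0.7172547061 / 1 = 0.7172547061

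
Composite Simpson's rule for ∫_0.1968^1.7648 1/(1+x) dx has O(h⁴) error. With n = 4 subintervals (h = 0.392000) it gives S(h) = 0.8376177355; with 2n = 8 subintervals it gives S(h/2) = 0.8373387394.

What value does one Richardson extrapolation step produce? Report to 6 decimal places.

Error is O(h^4); halving h shrinks it by 2^4 = 16.
16·0.8373387394 = 13.3974198304; subtract 0.8376177355 → 12.5598020949
R = 12.5598020949/15 = 0.8373201397
Shift from A(h/2): −0.0000185997.

0.837320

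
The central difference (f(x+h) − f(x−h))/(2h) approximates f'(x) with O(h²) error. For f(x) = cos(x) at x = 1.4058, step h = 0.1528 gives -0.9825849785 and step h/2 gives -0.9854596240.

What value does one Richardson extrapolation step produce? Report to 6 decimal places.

-0.986418

With r = 2 the leading error scales as h^2, so the weight is 2^2 = 4.
Difference of the inputs: -0.9854596240 − (-0.9825849785) = -0.0028746455
Correction (A(h/2) − A(h))/(4 − 1) = (-0.0028746455)/3 = -0.0009582152
R = A(h/2) + (A(h/2) − A(h))/3 = -0.9854596240 − 0.0009582152 = -0.9864178392
Shift from A(h/2): −0.0009582152.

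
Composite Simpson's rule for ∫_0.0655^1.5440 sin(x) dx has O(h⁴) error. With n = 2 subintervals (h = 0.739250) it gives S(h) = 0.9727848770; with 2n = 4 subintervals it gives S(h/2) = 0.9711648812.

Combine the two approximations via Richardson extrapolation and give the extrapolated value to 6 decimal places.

0.971057

The method has order 4: 2^4 = 16.
16·0.9711648812 = 15.5386380992; subtract 0.9727848770 → 14.5658532222
R = 14.5658532222/15 = 0.9710568815
Gap between inputs: 1.620e-03; correction applied: −0.0001079997.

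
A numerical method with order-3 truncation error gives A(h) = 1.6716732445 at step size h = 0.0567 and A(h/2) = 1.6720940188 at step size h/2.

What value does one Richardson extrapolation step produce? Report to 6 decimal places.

Method order is 3; weight 2^3 = 8.
Numerator 8 × A(h/2) − A(h) = 8 × 1.6720940188 − 1.6716732445 = 11.7050789059
Denominator 8 − 1 = 7.
(8 × 1.6720940188 − 1.6716732445)/(8 − 1) = 1.6721541294

1.672154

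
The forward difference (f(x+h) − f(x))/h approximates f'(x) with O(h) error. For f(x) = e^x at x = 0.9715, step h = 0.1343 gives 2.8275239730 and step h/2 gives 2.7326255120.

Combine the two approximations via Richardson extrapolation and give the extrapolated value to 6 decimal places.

2.637727

r = 1: numerator weight 2, denominator 1.
Top: 2(2.7326255120) − (2.8275239730) = 2.6377270510
(2*2.7326255120 − 2.8275239730)/(2 − 1) = 2.6377270510
Correction |R − A(h/2)| = 9.490e-02; gap |A(h/2) − A(h)| = 9.490e-02.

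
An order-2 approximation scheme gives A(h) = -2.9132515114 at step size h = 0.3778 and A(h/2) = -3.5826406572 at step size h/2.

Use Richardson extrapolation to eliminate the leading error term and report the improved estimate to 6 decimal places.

Leading term ∝ h^2; use weight 4 = 2^2.
4 × (-3.5826406572) = -14.3305626288; subtract (-2.9132515114) → -11.4173111174
R = (-11.4173111174)/3 = -3.8057703725
Shift from A(h/2): −0.2231297153.

-3.805770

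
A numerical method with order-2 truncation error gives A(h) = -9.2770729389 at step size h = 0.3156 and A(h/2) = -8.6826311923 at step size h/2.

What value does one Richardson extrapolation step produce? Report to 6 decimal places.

-8.484484

r = 2: numerator weight 4, denominator 3.
Weighted: (-34.7305247692) − (-9.2770729389) = -25.4534518303
Divide by 2^2 − 1 = 3.
R = (-25.4534518303)/3 = -8.4844839434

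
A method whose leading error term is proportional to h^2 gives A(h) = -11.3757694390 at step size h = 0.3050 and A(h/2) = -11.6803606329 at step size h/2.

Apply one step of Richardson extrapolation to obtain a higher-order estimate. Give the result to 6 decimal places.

r = 2, so 2^r = 4.
Numerator 4 × A(h/2) − A(h) = 4 × (-11.6803606329) − (-11.3757694390) = -35.3456730926
R = (-35.3456730926)/3 = -11.7818910309
Gap between inputs: 3.046e-01; correction applied: −0.1015303980.

-11.781891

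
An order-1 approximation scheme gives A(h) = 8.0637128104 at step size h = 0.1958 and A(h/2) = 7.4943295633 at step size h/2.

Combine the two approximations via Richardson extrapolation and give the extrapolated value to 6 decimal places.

6.924946

Order 1 gives 2^r = 2 and 2^r − 1 = 1.
2^1·A(h/2) = 14.9886591266; minus A(h) gives 6.9249463162.
Denominator 2 − 1 = 1.
Extrapolated: 6.9249463162 / 1 = 6.9249463162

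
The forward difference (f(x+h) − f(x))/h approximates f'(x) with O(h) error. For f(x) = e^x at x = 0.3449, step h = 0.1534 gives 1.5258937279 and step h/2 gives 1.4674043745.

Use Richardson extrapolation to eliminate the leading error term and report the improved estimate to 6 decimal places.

1.408915

The method has order 1: 2^1 = 2.
Numerator 2·A(h/2) − A(h) = 2·1.4674043745 − 1.5258937279 = 1.4089150211
Denominator 2 − 1 = 1.
(2·1.4674043745 − 1.5258937279)/(2 − 1) = 1.4089150211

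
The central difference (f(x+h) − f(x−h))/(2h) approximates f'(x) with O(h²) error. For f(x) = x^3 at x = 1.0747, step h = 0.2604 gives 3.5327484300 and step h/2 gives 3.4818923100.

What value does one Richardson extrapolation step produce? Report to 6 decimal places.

3.464940

Method order is 2; weight 2^2 = 4.
A(h/2) − A(h) = 3.4818923100 − 3.5327484300 = -0.0508561200
Divide by 2^2 − 1 = 3: (-0.0508561200)/3 = -0.0169520400
R = 3.4818923100 − 0.0169520400 = 3.4649402700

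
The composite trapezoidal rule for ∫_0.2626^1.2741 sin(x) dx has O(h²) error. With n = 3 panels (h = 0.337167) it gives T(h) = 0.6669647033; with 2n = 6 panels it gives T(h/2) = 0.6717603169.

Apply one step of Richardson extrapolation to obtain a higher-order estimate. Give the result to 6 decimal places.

0.673359

r = 2, so 2^r = 4.
4·0.6717603169 − 0.6669647033 = 2.0200765643
2.0200765643 ÷ 3 = 0.6733588548
Correction |R − A(h/2)| = 1.599e-03; gap |A(h/2) − A(h)| = 4.796e-03.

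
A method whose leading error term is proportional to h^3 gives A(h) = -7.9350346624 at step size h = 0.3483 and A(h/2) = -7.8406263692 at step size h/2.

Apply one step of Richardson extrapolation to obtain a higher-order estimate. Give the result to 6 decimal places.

-7.827139

Order 3 gives 2^r = 8 and 2^r − 1 = 7.
2^3*A(h/2) = -62.7250109536; minus A(h) gives -54.7899762912.
Extrapolated: (-54.7899762912) / 7 = -7.8271394702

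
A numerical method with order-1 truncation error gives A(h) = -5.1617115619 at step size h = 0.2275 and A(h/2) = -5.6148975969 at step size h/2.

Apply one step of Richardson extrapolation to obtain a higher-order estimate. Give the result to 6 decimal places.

Leading term ∝ h^1; use weight 2 = 2^1.
2 × (-5.6148975969) = -11.2297951938; (-11.2297951938) − (-5.1617115619) = -6.0680836319
(2 × (-5.6148975969) − (-5.1617115619))/(2 − 1) = -6.0680836319

-6.068084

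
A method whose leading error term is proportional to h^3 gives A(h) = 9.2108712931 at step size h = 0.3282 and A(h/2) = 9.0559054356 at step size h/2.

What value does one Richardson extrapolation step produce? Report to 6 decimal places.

Order 3 gives 2^r = 8 and 2^r − 1 = 7.
Weighted: 72.4472434848 − 9.2108712931 = 63.2363721917
Denominator 8 − 1 = 7.
R = 63.2363721917/7 = 9.0337674560
Shift from A(h/2): −0.0221379796.

9.033767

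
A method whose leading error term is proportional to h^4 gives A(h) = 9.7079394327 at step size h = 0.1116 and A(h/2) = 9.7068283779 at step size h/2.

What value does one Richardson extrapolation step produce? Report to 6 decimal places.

9.706754

r = 4, so 2^r = 16.
Numerator 16 × A(h/2) − A(h) = 16 × 9.7068283779 − 9.7079394327 = 145.6013146137
145.6013146137 ÷ 15 = 9.7067543076
Shift from A(h/2): −0.0000740703.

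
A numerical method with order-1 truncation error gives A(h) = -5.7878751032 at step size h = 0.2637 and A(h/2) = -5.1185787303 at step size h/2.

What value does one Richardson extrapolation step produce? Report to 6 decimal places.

Leading term ∝ h^1; use weight 2 = 2^1.
2×(-5.1185787303) − (-5.7878751032) = -4.4492823574
Divide by 2^1 − 1 = 1.
R = (-4.4492823574)/1 = -4.4492823574

-4.449282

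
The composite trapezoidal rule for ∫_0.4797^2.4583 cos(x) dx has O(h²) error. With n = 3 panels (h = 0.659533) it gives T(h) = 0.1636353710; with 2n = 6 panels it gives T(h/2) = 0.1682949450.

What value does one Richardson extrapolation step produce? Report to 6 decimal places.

0.169848

r = 2: numerator weight 4, denominator 3.
Weighted: 0.6731797800 − 0.1636353710 = 0.5095444090
0.5095444090 ÷ 3 = 0.1698481363
Correction |R − A(h/2)| = 1.553e-03; gap |A(h/2) − A(h)| = 4.660e-03.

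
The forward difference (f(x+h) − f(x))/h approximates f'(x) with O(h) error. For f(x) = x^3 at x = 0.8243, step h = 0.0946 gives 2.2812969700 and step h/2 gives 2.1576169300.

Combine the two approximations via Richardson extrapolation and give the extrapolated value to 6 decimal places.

2.033937

r = 1, so 2^r = 2.
Top: 2(2.1576169300) − (2.2812969700) = 2.0339368900
Denominator 2 − 1 = 1.
R = 2.0339368900/1 = 2.0339368900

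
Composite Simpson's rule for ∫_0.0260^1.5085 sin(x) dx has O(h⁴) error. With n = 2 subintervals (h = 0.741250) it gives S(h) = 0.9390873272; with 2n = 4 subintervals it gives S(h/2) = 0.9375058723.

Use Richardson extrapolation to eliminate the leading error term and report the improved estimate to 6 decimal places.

Order 4 gives 2^r = 16 and 2^r − 1 = 15.
A(h/2) − A(h) = 0.9375058723 − 0.9390873272 = -0.0015814549
Divide by 2^4 − 1 = 15: (-0.0015814549)/15 = -0.0001054303
R = 0.9375058723 − 0.0001054303 = 0.9374004420
Gap between inputs: 1.581e-03; correction applied: −0.0001054303.

0.937400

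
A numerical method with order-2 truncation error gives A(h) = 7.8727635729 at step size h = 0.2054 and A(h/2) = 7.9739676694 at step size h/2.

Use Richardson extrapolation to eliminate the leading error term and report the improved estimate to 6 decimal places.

Leading term ∝ h^2; use weight 4 = 2^2.
4*7.9739676694 = 31.8958706776; subtract 7.8727635729 → 24.0231071047
Denominator 4 − 1 = 3.
Result: 8.0077023682

8.007702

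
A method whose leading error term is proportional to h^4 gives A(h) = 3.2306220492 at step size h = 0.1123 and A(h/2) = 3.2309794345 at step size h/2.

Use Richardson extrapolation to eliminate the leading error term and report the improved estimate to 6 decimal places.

3.231003

Error is O(h^4); halving h shrinks it by 2^4 = 16.
Top: 16(3.2309794345) − (3.2306220492) = 48.4650489028
48.4650489028 ÷ 15 = 3.2310032602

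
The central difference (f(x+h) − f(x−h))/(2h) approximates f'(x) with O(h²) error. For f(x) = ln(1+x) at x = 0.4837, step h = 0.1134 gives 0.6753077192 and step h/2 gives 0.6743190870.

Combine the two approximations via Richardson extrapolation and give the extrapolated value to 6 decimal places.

r = 2, so 2^r = 4.
4×0.6743190870 − 0.6753077192 = 2.0219686288
R = 2.0219686288/3 = 0.6739895429
Correction |R − A(h/2)| = 3.295e-04; gap |A(h/2) − A(h)| = 9.886e-04.

0.673990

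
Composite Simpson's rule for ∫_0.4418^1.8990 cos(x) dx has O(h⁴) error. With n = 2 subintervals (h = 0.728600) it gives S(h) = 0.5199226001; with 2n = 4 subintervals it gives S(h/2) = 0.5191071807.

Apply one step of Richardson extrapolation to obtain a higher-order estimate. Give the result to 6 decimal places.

Order 4 gives 2^r = 16 and 2^r − 1 = 15.
16×0.5191071807 = 8.3057148912; 8.3057148912 − 0.5199226001 = 7.7857922911
R = 7.7857922911/15 = 0.5190528194

0.519053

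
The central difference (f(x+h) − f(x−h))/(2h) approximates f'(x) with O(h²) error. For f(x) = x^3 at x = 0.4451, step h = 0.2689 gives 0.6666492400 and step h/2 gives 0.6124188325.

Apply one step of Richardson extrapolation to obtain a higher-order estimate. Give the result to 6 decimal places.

0.594342

Leading term ∝ h^2; use weight 4 = 2^2.
Weighted: 2.4496753300 − 0.6666492400 = 1.7830260900
Divide by 2^2 − 1 = 3.
So the Richardson estimate is 0.5943420300.
Gap between inputs: 5.423e-02; correction applied: −0.0180768025.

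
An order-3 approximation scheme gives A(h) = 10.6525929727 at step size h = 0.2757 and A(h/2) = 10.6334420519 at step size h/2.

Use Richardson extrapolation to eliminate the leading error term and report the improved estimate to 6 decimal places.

10.630706

With r = 3 the leading error scales as h^3, so the weight is 2^3 = 8.
8*10.6334420519 − 10.6525929727 = 74.4149434425
Denominator 8 − 1 = 7.
(8*10.6334420519 − 10.6525929727)/(8 − 1) = 10.6307062061
Gap between inputs: 1.915e-02; correction applied: −0.0027358458.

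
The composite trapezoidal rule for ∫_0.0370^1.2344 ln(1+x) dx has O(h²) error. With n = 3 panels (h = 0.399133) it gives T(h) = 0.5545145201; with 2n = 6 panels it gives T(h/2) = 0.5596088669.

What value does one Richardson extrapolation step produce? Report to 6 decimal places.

0.561307

Error is O(h^2); halving h shrinks it by 2^2 = 4.
4*0.5596088669 − 0.5545145201 = 1.6839209475
Divide by 2^2 − 1 = 3.
So the Richardson estimate is 0.5613069825.
Correction |R − A(h/2)| = 1.698e-03; gap |A(h/2) − A(h)| = 5.094e-03.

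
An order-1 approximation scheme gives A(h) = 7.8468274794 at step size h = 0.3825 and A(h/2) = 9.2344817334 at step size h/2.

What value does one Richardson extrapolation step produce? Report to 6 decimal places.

10.622136

r = 1: numerator weight 2, denominator 1.
2^1*A(h/2) = 18.4689634668; minus A(h) gives 10.6221359874.
Divide by 2^1 − 1 = 1.
(2*9.2344817334 − 7.8468274794)/(2 − 1) = 10.6221359874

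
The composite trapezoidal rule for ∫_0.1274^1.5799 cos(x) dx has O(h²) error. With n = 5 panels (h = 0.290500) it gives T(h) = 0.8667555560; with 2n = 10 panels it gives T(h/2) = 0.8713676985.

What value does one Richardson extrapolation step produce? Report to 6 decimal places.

The method has order 2: 2^2 = 4.
Weighted: 3.4854707940 − 0.8667555560 = 2.6187152380
Denominator 4 − 1 = 3.
2.6187152380 ÷ 3 = 0.8729050793
Correction |R − A(h/2)| = 1.537e-03; gap |A(h/2) − A(h)| = 4.612e-03.

0.872905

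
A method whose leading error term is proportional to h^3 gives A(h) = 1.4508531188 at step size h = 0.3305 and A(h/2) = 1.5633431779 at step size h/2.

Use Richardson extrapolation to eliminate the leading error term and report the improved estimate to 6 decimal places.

1.579413

Leading term ∝ h^3; use weight 8 = 2^3.
2^3×A(h/2) = 12.5067454232; minus A(h) gives 11.0558923044.
Denominator 8 − 1 = 7.
Result: 1.5794131863
Gap between inputs: 1.125e-01; correction applied: +0.0160700084.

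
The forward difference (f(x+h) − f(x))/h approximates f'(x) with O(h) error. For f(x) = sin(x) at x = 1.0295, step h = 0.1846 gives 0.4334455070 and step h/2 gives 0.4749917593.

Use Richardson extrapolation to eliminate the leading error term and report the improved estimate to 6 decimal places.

The method has order 1: 2^1 = 2.
2×0.4749917593 − 0.4334455070 = 0.5165380116
Divide by 2^1 − 1 = 1.
Extrapolated: 0.5165380116 / 1 = 0.5165380116
Shift from A(h/2): +0.0415462523.

0.516538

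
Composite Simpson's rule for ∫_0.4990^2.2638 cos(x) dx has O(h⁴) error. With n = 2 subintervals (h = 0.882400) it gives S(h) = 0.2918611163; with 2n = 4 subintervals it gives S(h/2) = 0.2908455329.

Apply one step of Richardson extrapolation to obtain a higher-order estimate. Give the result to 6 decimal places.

With r = 4 the leading error scales as h^4, so the weight is 2^4 = 16.
16·0.2908455329 − 0.2918611163 = 4.3616674101
Divide by 2^4 − 1 = 15.
(16·0.2908455329 − 0.2918611163)/(16 − 1) = 0.2907778273
Shift from A(h/2): −0.0000677056.

0.290778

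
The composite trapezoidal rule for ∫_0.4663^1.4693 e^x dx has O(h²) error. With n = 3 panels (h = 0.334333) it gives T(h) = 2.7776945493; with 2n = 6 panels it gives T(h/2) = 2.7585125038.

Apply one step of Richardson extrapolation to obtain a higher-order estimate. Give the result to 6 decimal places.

Order 2 gives 2^r = 4 and 2^r − 1 = 3.
Top: 4(2.7585125038) − (2.7776945493) = 8.2563554659
Extrapolated: 8.2563554659 / 3 = 2.7521184886

2.752118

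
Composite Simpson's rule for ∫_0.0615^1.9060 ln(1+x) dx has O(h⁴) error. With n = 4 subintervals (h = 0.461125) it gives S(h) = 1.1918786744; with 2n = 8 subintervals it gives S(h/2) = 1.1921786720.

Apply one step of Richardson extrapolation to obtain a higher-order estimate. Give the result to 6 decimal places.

r = 4: numerator weight 16, denominator 15.
16×1.1921786720 = 19.0748587520; 19.0748587520 − 1.1918786744 = 17.8829800776
Denominator 16 − 1 = 15.
Extrapolated: 17.8829800776 / 15 = 1.1921986718
Correction |R − A(h/2)| = 2.000e-05; gap |A(h/2) − A(h)| = 3.000e-04.

1.192199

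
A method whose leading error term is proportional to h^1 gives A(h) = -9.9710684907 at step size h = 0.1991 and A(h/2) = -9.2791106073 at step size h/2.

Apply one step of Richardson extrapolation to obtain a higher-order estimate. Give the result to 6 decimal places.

Error is O(h^1); halving h shrinks it by 2^1 = 2.
2×(-9.2791106073) = -18.5582212146; subtract (-9.9710684907) → -8.5871527239
Divide by 2^1 − 1 = 1.
(2×(-9.2791106073) − (-9.9710684907))/(2 − 1) = -8.5871527239

-8.587153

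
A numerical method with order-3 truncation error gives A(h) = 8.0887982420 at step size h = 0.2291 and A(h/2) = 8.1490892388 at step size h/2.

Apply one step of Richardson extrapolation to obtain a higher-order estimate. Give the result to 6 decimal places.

Leading term ∝ h^3; use weight 8 = 2^3.
Top: 8(8.1490892388) − (8.0887982420) = 57.1039156684
Divide by 2^3 − 1 = 7.
R = 57.1039156684/7 = 8.1577022383

8.157702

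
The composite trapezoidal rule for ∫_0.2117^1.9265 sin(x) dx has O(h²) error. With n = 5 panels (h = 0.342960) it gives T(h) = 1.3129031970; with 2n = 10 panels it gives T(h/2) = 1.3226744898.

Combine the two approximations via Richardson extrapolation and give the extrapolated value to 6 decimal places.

Order 2 gives 2^r = 4 and 2^r − 1 = 3.
Difference of the inputs: 1.3226744898 − 1.3129031970 = 0.0097712928
Correction (A(h/2) − A(h))/(4 − 1) = 0.0097712928/3 = 0.0032570976
R = 1.3226744898 + 0.0032570976 = 1.3259315874

1.325932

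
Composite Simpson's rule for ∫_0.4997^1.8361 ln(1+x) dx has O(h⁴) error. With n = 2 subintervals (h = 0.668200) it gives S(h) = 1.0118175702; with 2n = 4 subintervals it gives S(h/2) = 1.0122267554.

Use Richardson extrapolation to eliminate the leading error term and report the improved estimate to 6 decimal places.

1.012254

Leading term ∝ h^4; use weight 16 = 2^4.
16·1.0122267554 = 16.1956280864; subtract 1.0118175702 → 15.1838105162
(16·1.0122267554 − 1.0118175702)/(16 − 1) = 1.0122540344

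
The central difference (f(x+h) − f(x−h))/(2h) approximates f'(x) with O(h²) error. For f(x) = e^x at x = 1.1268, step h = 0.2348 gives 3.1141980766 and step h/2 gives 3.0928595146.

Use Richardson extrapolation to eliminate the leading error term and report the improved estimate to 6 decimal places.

With r = 2 the leading error scales as h^2, so the weight is 2^2 = 4.
4*3.0928595146 = 12.3714380584; subtract 3.1141980766 → 9.2572399818
9.2572399818 ÷ 3 = 3.0857466606
Gap between inputs: 2.134e-02; correction applied: −0.0071128540.

3.085747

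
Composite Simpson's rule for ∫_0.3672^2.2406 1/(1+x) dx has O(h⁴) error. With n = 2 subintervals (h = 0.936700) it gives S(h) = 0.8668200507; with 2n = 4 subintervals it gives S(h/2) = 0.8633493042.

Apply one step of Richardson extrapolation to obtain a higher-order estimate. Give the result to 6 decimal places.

Method order is 4; weight 2^4 = 16.
Weighted: 13.8135888672 − 0.8668200507 = 12.9467688165
R = 12.9467688165/15 = 0.8631179211

0.863118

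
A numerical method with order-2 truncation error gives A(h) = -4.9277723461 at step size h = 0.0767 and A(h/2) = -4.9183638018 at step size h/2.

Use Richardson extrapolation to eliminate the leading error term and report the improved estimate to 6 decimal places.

-4.915228

With r = 2 the leading error scales as h^2, so the weight is 2^2 = 4.
Top: 4(-4.9183638018) − (-4.9277723461) = -14.7456828611
Denominator 4 − 1 = 3.
So the Richardson estimate is -4.9152276204.
Gap between inputs: 9.409e-03; correction applied: +0.0031361814.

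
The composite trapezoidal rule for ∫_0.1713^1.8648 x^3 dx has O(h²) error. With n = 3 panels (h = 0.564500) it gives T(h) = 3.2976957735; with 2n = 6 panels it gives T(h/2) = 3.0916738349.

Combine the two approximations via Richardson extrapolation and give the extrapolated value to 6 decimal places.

r = 2, so 2^r = 4.
Weighted: 12.3666953396 − 3.2976957735 = 9.0689995661
(4·3.0916738349 − 3.2976957735)/(4 − 1) = 3.0229998554

3.023000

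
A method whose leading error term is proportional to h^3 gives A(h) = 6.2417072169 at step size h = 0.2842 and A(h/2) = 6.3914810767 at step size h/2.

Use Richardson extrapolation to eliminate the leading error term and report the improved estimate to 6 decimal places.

Error is O(h^3); halving h shrinks it by 2^3 = 8.
2^3·A(h/2) = 51.1318486136; minus A(h) gives 44.8901413967.
R = 44.8901413967/7 = 6.4128773424
Gap between inputs: 1.498e-01; correction applied: +0.0213962657.

6.412877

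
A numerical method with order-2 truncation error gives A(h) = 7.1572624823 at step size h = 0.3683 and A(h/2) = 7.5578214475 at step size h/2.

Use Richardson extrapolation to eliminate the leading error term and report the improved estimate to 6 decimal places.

7.691341

r = 2: numerator weight 4, denominator 3.
Numerator 4*A(h/2) − A(h) = 4*7.5578214475 − 7.1572624823 = 23.0740233077
23.0740233077 ÷ 3 = 7.6913411026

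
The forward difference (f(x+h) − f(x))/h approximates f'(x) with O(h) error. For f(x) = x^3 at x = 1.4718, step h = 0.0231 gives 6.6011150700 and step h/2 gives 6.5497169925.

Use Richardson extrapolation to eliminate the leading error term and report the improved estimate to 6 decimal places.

Method order is 1; weight 2^1 = 2.
2^1×A(h/2) = 13.0994339850; minus A(h) gives 6.4983189150.
(2×6.5497169925 − 6.6011150700)/(2 − 1) = 6.4983189150

6.498319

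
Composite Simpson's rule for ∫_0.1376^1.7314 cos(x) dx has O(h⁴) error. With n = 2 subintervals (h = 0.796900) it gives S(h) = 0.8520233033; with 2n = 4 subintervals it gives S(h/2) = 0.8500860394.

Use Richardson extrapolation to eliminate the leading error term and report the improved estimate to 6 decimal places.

The method has order 4: 2^4 = 16.
Top: 16(0.8500860394) − (0.8520233033) = 12.7493533271
Extrapolated: 12.7493533271 / 15 = 0.8499568885
Correction |R − A(h/2)| = 1.292e-04; gap |A(h/2) − A(h)| = 1.937e-03.

0.849957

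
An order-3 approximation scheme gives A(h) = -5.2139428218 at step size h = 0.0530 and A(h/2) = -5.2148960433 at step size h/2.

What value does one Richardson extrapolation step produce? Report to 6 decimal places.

With r = 3 the leading error scales as h^3, so the weight is 2^3 = 8.
A(h/2) − A(h) = -5.2148960433 − (-5.2139428218) = -0.0009532215
Divide by 2^3 − 1 = 7: (-0.0009532215)/7 = -0.0001361745
R = A(h/2) + (A(h/2) − A(h))/7 = -5.2148960433 − 0.0001361745 = -5.2150322178

-5.215032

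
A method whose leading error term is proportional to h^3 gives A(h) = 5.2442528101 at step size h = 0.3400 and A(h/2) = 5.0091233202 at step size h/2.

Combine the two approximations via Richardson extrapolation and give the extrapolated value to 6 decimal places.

4.975533

Error is O(h^3); halving h shrinks it by 2^3 = 8.
Weighted: 40.0729865616 − 5.2442528101 = 34.8287337515
Denominator 8 − 1 = 7.
34.8287337515 ÷ 7 = 4.9755333931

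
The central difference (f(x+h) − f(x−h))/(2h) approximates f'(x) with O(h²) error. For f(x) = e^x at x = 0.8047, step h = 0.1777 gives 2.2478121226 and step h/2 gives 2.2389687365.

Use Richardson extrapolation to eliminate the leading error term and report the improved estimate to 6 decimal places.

With r = 2 the leading error scales as h^2, so the weight is 2^2 = 4.
4 × 2.2389687365 − 2.2478121226 = 6.7080628234
Divide by 2^2 − 1 = 3.
So the Richardson estimate is 2.2360209411.
Correction |R − A(h/2)| = 2.948e-03; gap |A(h/2) − A(h)| = 8.843e-03.

2.236021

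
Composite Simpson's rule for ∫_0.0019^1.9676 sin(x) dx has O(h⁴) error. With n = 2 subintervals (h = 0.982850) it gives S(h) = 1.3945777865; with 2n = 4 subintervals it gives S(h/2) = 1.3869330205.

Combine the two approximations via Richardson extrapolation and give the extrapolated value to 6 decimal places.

r = 4, so 2^r = 16.
Numerator 16*A(h/2) − A(h) = 16*1.3869330205 − 1.3945777865 = 20.7963505415
(16*1.3869330205 − 1.3945777865)/(16 − 1) = 1.3864233694
Shift from A(h/2): −0.0005096511.

1.386423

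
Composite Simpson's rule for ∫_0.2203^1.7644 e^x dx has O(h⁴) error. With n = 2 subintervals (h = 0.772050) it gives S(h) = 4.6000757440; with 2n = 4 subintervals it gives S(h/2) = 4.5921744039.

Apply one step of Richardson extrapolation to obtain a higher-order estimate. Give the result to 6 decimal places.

Method order is 4; weight 2^4 = 16.
A(h/2) − A(h) = 4.5921744039 − 4.6000757440 = -0.0079013401
Divide by 2^4 − 1 = 15: (-0.0079013401)/15 = -0.0005267560
R = 4.5921744039 − 0.0005267560 = 4.5916476479

4.591648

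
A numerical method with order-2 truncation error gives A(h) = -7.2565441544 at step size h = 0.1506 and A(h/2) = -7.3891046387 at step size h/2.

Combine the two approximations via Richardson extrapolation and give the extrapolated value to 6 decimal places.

-7.433291

With r = 2 the leading error scales as h^2, so the weight is 2^2 = 4.
Difference of the inputs: -7.3891046387 − (-7.2565441544) = -0.1325604843
Correction (A(h/2) − A(h))/(4 − 1) = (-0.1325604843)/3 = -0.0441868281
R = -7.3891046387 − 0.0441868281 = -7.4332914668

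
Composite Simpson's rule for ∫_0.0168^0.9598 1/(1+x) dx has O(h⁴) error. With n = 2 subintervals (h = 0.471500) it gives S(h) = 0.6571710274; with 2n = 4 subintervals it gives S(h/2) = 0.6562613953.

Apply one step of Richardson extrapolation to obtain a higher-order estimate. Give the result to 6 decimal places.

0.656201

Leading term ∝ h^4; use weight 16 = 2^4.
Weighted: 10.5001823248 − 0.6571710274 = 9.8430112974
Extrapolated: 9.8430112974 / 15 = 0.6562007532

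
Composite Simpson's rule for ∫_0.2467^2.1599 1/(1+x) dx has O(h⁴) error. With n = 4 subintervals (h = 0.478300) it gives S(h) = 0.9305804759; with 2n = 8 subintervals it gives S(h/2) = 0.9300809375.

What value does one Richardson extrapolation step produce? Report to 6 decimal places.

Order 4 gives 2^r = 16 and 2^r − 1 = 15.
2^4·A(h/2) = 14.8812950000; minus A(h) gives 13.9507145241.
Denominator 16 − 1 = 15.
(16·0.9300809375 − 0.9305804759)/(16 − 1) = 0.9300476349

0.930048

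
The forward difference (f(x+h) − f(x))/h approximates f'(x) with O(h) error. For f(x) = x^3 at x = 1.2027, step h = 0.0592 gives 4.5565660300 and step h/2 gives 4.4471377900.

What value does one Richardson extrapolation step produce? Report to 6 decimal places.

4.337710

Method order is 1; weight 2^1 = 2.
Weighted: 8.8942755800 − 4.5565660300 = 4.3377095500
Denominator 2 − 1 = 1.
Extrapolated: 4.3377095500 / 1 = 4.3377095500
Gap between inputs: 1.094e-01; correction applied: −0.1094282400.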